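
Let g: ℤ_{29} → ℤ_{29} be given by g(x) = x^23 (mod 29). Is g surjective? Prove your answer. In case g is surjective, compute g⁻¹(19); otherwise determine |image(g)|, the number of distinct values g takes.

27

Since 29 is prime, the nonzero elements of ℤ_{29} form a cyclic group of order 28.
As gcd(23, 28) = 1, raising to the 23rd power is a bijection on this group: if u^23 ≡ v^23 then (uv^{−1})^23 = 1, and the only element of order dividing gcd(23, 28) = 1 is 1, so u = v.
With g(0) = 0 this makes g injective on all of ℤ_{29}, hence bijective (finite equal-size domain and codomain). In particular g is surjective.
Since g is surjective, we find the preimage of 19. The inverse of x ↦ x^23 on (ℤ_{29})^× is x ↦ x^11, because 23·11 = 253 = 9·28 + 1 ≡ 1 (mod 28) and x^{28} = 1 for x ≠ 0 (Fermat). So g⁻¹(19) = 19^11 mod 29.
Repeated squaring mod 29: 19^1 ≡ 19, 19^2 ≡ 19² = 361 ≡ 13, 19^4 ≡ 13² = 169 ≡ 24, 19^8 ≡ 24² = 576 ≡ 25. Since 11 = 8 + 2 + 1, 19^11 ≡ 25·13·19: 25·13 = 325 ≡ 6, then 6·19 = 114 ≡ 27. So 19^11 ≡ 27 (mod 29).
Hence g⁻¹(19) = 27.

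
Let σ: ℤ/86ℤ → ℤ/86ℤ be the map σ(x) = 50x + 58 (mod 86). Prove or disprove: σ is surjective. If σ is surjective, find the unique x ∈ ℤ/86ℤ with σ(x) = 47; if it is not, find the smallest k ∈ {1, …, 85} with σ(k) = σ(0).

Recall: σ is surjective if every y in the codomain equals σ(x) for some x in the domain.
Since gcd(50, 86) = 2, we have 50x ≡ 0 (mod 2) for all x, so σ(x) ≡ 0 (mod 2).
But 1 ≢ 0 (mod 2), so 1 ∈ ℤ/86ℤ has no preimage. Thus σ is not surjective.
Since σ is not surjective, we find the least positive k with σ(k) = σ(0): this means 50k ≡ 0 (mod 86), i.e. 86 ∣ 50k. Since gcd(50, 86) = 2, dividing through by 2 this holds exactly when 43 ∣ 25k, and as gcd(25, 43) = 1, exactly when 43 ∣ k.
The smallest positive such k is 43.

43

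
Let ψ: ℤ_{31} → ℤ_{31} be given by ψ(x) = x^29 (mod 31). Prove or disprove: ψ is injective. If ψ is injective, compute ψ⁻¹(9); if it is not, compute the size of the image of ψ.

Since 31 is prime, the nonzero elements of ℤ_{31} form a cyclic group of order 30.
As gcd(29, 30) = 1, raising to the 29th power is a bijection on this group: if s^29 ≡ t^29 then (st^{−1})^29 = 1, and the only element of order dividing gcd(29, 30) = 1 is 1, so s = t.
With ψ(0) = 0 this makes ψ injective on all of ℤ_{31}, hence bijective (finite equal-size domain and codomain). In particular ψ is injective.
Since ψ is injective, we find the preimage of 9. The inverse of x ↦ x^29 on (ℤ_{31})^× is x ↦ x^29, because 29·29 = 841 = 28·30 + 1 ≡ 1 (mod 30) and x^{30} = 1 for x ≠ 0 (Fermat). So ψ⁻¹(9) = 9^29 mod 31.
Repeated squaring mod 31: 9^1 ≡ 9, 9^2 ≡ 9² = 81 ≡ 19, 9^4 ≡ 19² = 361 ≡ 20, 9^8 ≡ 20² = 400 ≡ 28, 9^16 ≡ 28² = 784 ≡ 9. Since 29 = 16 + 8 + 4 + 1, 9^29 ≡ 9·28·20·9: 9·28 = 252 ≡ 4, then 4·20 = 80 ≡ 18, then 18·9 = 162 ≡ 7. So 9^29 ≡ 7 (mod 31).
Hence ψ⁻¹(9) = 7.

7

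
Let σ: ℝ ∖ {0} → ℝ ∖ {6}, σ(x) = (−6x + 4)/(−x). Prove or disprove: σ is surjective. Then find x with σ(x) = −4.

For any y ≠ 6, solving y(−x) = −6x + 4 for x gives a well-defined x ≠ 0. So σ is surjective.
Solving σ(x) = −4: cross-multiplying gives −6x + 4 = −4(−x), which rearranges to −10x = −4, so x = 2/5.

2/5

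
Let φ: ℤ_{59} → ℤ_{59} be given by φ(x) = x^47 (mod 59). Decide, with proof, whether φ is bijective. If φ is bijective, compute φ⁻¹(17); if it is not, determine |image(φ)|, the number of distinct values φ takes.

29

Since 59 is prime, the nonzero elements of ℤ_{59} form a cyclic group of order 58.
As gcd(47, 58) = 1, raising to the 47th power is a bijection on this group: if x_1^47 ≡ x_2^47 then (x_1x_2^{−1})^47 = 1, and the only element of order dividing gcd(47, 58) = 1 is 1, so x_1 = x_2.
With φ(0) = 0 this makes φ injective on all of ℤ_{59}, hence bijective (finite equal-size domain and codomain). In particular φ is bijective.
Since φ is bijective, we find the preimage of 17. The inverse of x ↦ x^47 on (ℤ_{59})^× is x ↦ x^21, because 47·21 = 987 = 17·58 + 1 ≡ 1 (mod 58) and x^{58} = 1 for x ≠ 0 (Fermat). So φ⁻¹(17) = 17^21 mod 59.
Repeated squaring mod 59: 17^1 ≡ 17, 17^2 ≡ 17² = 289 ≡ 53, 17^4 ≡ 53² = 2809 ≡ 36, 17^8 ≡ 36² = 1296 ≡ 57, 17^16 ≡ 57² = 3249 ≡ 4. Since 21 = 16 + 4 + 1, 17^21 ≡ 4·36·17: 4·36 = 144 ≡ 26, then 26·17 = 442 ≡ 29. So 17^21 ≡ 29 (mod 59).
Hence φ⁻¹(17) = 29.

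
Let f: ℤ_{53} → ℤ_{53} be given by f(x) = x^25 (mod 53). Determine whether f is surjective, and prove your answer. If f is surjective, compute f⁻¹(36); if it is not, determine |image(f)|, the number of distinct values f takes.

Since 53 is prime, the nonzero elements of ℤ_{53} form a cyclic group of order 52.
As gcd(25, 52) = 1, raising to the 25th power is a bijection on this group: if s^25 ≡ t^25 then (st^{−1})^25 = 1, and the only element of order dividing gcd(25, 52) = 1 is 1, so s = t.
With f(0) = 0 this makes f injective on all of ℤ_{53}, hence bijective (finite equal-size domain and codomain). In particular f is surjective.
Since f is surjective, we find the preimage of 36. The inverse of x ↦ x^25 on (ℤ_{53})^× is x ↦ x^25, because 25·25 = 625 = 12·52 + 1 ≡ 1 (mod 52) and x^{52} = 1 for x ≠ 0 (Fermat). So f⁻¹(36) = 36^25 mod 53.
Repeated squaring mod 53: 36^1 ≡ 36, 36^2 ≡ 36² = 1296 ≡ 24, 36^4 ≡ 24² = 576 ≡ 46, 36^8 ≡ 46² = 2116 ≡ 49, 36^16 ≡ 49² = 2401 ≡ 16. Since 25 = 16 + 8 + 1, 36^25 ≡ 16·49·36: 16·49 = 784 ≡ 42, then 42·36 = 1512 ≡ 28. So 36^25 ≡ 28 (mod 53).
Hence f⁻¹(36) = 28.

28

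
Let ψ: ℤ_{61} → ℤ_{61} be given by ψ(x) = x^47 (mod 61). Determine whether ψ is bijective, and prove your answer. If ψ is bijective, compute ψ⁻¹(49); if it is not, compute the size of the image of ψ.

45

Since 61 is prime, the nonzero elements of ℤ_{61} form a cyclic group of order 60.
As gcd(47, 60) = 1, raising to the 47th power is a bijection on this group: if a^47 ≡ b^47 then (ab^{−1})^47 = 1, and the only element of order dividing gcd(47, 60) = 1 is 1, so a = b.
With ψ(0) = 0 this makes ψ injective on all of ℤ_{61}, hence bijective (finite equal-size domain and codomain). In particular ψ is bijective.
Since ψ is bijective, we find the preimage of 49. The inverse of x ↦ x^47 on (ℤ_{61})^× is x ↦ x^23, because 47·23 = 1081 = 18·60 + 1 ≡ 1 (mod 60) and x^{60} = 1 for x ≠ 0 (Fermat). So ψ⁻¹(49) = 49^23 mod 61.
Repeated squaring mod 61: 49^1 ≡ 49, 49^2 ≡ 49² = 2401 ≡ 22, 49^4 ≡ 22² = 484 ≡ 57, 49^8 ≡ 57² = 3249 ≡ 16, 49^16 ≡ 16² = 256 ≡ 12. Since 23 = 16 + 4 + 2 + 1, 49^23 ≡ 12·57·22·49: 12·57 = 684 ≡ 13, then 13·22 = 286 ≡ 42, then 42·49 = 2058 ≡ 45. So 49^23 ≡ 45 (mod 61).
Hence ψ⁻¹(49) = 45.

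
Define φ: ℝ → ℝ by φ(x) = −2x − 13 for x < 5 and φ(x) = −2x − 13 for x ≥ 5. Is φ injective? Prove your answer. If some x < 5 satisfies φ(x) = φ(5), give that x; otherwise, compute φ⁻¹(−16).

3/2

Both pieces are strictly decreasing (slopes −2 and −2), so each is injective on its own interval.
The left piece maps (−∞, 5) onto (−23, ∞); the right piece maps [5, ∞) onto (−∞, −23].
These images are disjoint, so no value is attained by both pieces. Hence φ is injective.
Because the two images are disjoint, no x < 5 has φ(x) = φ(5), so we compute φ⁻¹(−16): −16 lies in (−23, ∞), so solve −2x − 13 = −16: x = (−16 + 13)/(−2) = 3/2.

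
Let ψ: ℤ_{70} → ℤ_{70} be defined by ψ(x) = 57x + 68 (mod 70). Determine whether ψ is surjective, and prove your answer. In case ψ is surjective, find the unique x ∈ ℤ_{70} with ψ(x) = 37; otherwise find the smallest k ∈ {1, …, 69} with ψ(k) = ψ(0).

Since gcd(57, 70) = 1, 57 is invertible modulo 70. Euclid's algorithm: 70 = 1·57 + 13, 57 = 4·13 + 5, 13 = 2·5 + 3, 5 = 1·3 + 2, 3 = 1·2 + 1; back-substituting gives 1 = 43·57 − 35·70, so 57⁻¹ ≡ 43 (mod 70).
Then y ↦ 43(y − 68) is a two-sided inverse to ψ, so every y ∈ ℤ_{70} has a preimage.
Therefore ψ is surjective.
Since ψ is surjective, we find ψ⁻¹(37): we need 57x ≡ 37 − 68 ≡ 39 (mod 70). Using 57⁻¹ = 43: x ≡ 43·39 = 1677 = 23·70 + 67, so x = 67.
Check: ψ(67) = 57·67 + 68 = 3887 = 55·70 + 37 ≡ 37 (mod 70).

67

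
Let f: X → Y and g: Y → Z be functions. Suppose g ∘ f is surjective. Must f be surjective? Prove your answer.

not surjective

No. Take X = {0}, Y = {0, 1}, Z = {0}, f(a) = 0 for every a ∈ X, and g(b) = 0 for every b ∈ Y.
Then g ∘ f is surjective onto {0}, but 1 ∈ Y has no preimage under f, so f is not surjective.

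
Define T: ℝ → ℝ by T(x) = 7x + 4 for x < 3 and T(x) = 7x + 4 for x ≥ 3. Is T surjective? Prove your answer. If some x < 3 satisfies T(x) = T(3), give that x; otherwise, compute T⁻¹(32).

Both pieces are strictly increasing (slopes 7 and 7), so each is injective on its own interval.
The left piece maps (−∞, 3) onto (−∞, 25); the right piece maps [3, ∞) onto [25, ∞).
These images together cover ℝ, so T is surjective.
Because the two images are disjoint, no x < 3 has T(x) = T(3), so we compute T⁻¹(32): 32 lies in [25, ∞), so solve 7x + 4 = 32: x = (32 − 4)/7 = 4.

4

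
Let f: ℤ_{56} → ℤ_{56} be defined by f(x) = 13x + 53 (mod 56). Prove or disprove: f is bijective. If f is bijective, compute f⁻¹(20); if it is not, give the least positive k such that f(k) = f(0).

19

Suppose f(u) = f(v) in ℤ_{56}. Then 13u + 53 ≡ 13v + 53 (mod 56), so 13(u − v) ≡ 0 (mod 56).
Since gcd(13, 56) = 1, 13 is invertible modulo 56, therefore u − v ≡ 0 (mod 56), i.e. u = v.
We now compute 13⁻¹ mod 56 explicitly. Euclid's algorithm: 56 = 4·13 + 4, 13 = 3·4 + 1; back-substituting gives 1 = 13·13 − 3·56, so 13⁻¹ ≡ 13 (mod 56).
For any y ∈ ℤ_{56}, x = 13(y − 53) mod 56 satisfies f(x) = 13·13(y − 53) + 53 ≡ y (since 13·13 ≡ 1 mod 56). So every y has a preimage.
Thus f is bijective.
Since f is bijective, we find f⁻¹(20): we need 13x ≡ 20 − 53 ≡ 23 (mod 56). Using 13⁻¹ = 13: x ≡ 13·23 = 299 = 5·56 + 19, so x = 19.
Check: f(19) = 13·19 + 53 = 300 = 5·56 + 20 ≡ 20 (mod 56).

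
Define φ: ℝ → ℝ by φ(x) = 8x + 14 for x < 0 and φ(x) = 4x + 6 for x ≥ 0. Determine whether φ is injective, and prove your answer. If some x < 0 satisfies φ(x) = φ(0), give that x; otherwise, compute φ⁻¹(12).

Both pieces are strictly increasing (slopes 8 and 4), so each is injective on its own interval.
The left piece maps (−∞, 0) onto (−∞, 14); the right piece maps [0, ∞) onto [6, ∞).
These images overlap. In particular φ(0) = 6 (right piece), and solving 8x + 14 = 6 on the left piece gives x = −1 < 0.
So φ(−1) = φ(0) with −1 ≠ 0, and φ is not injective. This x = −1 is the requested value below 0.

-1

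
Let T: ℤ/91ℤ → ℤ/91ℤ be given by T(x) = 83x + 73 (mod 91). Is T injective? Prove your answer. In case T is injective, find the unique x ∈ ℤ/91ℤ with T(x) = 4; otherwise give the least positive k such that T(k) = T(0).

Recall that injectivity means: for all a, b in the domain, T(a) = T(b) implies a = b.
If T(a) = T(b), then 83a ≡ 83b (mod 91). Because gcd(83, 91) = 1, we may cancel 83 to get a ≡ b (mod 91).
Hence T is injective.
We now compute 83⁻¹ mod 91 explicitly. Euclid's algorithm: 91 = 1·83 + 8, 83 = 10·8 + 3, 8 = 2·3 + 2, 3 = 1·2 + 1; back-substituting gives 1 = 34·83 − 31·91, so 83⁻¹ ≡ 34 (mod 91).
Since T is injective, we compute T⁻¹(4): solve 83x + 73 ≡ 4 (mod 91), i.e. 83x ≡ 22 (mod 91).
Multiplying by 83⁻¹ = 34 gives x ≡ 34·22 = 748 = 8·91 + 20 ≡ 20 (mod 91).
Check: T(20) = 83·20 + 73 = 1733 = 19·91 + 4 ≡ 4 (mod 91).

20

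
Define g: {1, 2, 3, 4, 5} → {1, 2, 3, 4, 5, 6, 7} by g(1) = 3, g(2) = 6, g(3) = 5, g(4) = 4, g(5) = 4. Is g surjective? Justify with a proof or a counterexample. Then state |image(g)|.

4

No element maps to 1, so g is not surjective.
The image of g is {3, 4, 5, 6}, which has 4 elements.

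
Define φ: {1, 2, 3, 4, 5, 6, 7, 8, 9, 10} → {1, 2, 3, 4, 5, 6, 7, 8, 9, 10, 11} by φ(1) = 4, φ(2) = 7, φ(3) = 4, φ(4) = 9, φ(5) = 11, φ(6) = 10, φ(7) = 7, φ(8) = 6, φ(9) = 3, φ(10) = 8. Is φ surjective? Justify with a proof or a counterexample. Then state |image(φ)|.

8

No element maps to 1, so φ is not surjective.
The image of φ is {3, 4, 6, 7, 8, 9, 10, 11}, which has 8 elements.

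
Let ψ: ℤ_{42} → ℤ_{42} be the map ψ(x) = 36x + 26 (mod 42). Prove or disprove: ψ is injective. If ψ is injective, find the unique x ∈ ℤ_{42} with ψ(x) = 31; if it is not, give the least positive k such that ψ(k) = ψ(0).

7

We have gcd(36, 42) = 6 > 1. Taking u = 0 and v = 7: ψ(0) = 26 and ψ(7) = 36·7 + 26 = 278 ≡ 26 (mod 42).
So ψ(0) = ψ(7) while 0 ≠ 7, thus ψ is not injective.
Since ψ is not injective, we find the least positive k with ψ(k) = ψ(0): this means 36k ≡ 0 (mod 42), i.e. 42 ∣ 36k. Since gcd(36, 42) = 6, dividing through by 6 this holds exactly when 7 ∣ 6k, and as gcd(6, 7) = 1, exactly when 7 ∣ k.
The smallest positive such k is 7.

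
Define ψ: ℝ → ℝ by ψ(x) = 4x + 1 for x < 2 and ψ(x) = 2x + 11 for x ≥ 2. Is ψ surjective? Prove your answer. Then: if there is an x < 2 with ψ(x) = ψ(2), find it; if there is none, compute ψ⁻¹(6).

Both pieces are strictly increasing (slopes 4 and 2), so each is injective on its own interval.
The left piece maps (−∞, 2) onto (−∞, 9); the right piece maps [2, ∞) onto [15, ∞).
The union (−∞, 9) ∪ [15, ∞) omits the interval between 9 and 15; in particular 9 has no preimage. So ψ is not surjective.
Because the two images are disjoint, no x < 2 has ψ(x) = ψ(2), so we compute ψ⁻¹(6): 6 lies in (−∞, 9), so solve 4x + 1 = 6: x = (6 − 1)/4 = 5/4.

5/4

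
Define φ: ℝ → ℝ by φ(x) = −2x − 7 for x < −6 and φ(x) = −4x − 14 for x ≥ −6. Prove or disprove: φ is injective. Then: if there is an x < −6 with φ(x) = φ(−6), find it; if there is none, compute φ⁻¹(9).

-17/2

Both pieces are strictly decreasing (slopes −2 and −4), so each is injective on its own interval.
The left piece maps (−∞, −6) onto (5, ∞); the right piece maps [−6, ∞) onto (−∞, 10].
These images overlap. In particular φ(−6) = 10 (right piece), and solving −2x − 7 = 10 on the left piece gives x = −17/2 < −6.
So φ(−17/2) = φ(−6) with −17/2 ≠ −6, and φ is not injective. This x = −17/2 is the requested value below −6.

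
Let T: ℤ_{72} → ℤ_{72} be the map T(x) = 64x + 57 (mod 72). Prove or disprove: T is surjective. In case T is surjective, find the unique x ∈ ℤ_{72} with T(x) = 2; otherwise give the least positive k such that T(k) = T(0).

9

Since gcd(64, 72) = 8, we have 64x ≡ 0 (mod 8) for all x, so T(x) ≡ 1 (mod 8).
But 0 ≢ 1 (mod 8), so 0 ∈ ℤ_{72} has no preimage. Hence T is not surjective.
Since T is not surjective, we find the least positive k with T(k) = T(0): this means 64k ≡ 0 (mod 72), i.e. 72 ∣ 64k. Since gcd(64, 72) = 8, dividing through by 8 this holds exactly when 9 ∣ 8k, and as gcd(8, 9) = 1, exactly when 9 ∣ k.
The smallest positive such k is 9.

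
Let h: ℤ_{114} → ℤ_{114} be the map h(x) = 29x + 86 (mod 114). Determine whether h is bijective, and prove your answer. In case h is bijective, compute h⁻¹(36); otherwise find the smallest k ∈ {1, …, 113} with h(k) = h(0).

14

Suppose h(s) = h(t) in ℤ_{114}. Then 29s + 86 ≡ 29t + 86 (mod 114), so 29(s − t) ≡ 0 (mod 114).
Since gcd(29, 114) = 1, 29 is invertible modulo 114, thus s − t ≡ 0 (mod 114), i.e. s = t.
We now compute 29⁻¹ mod 114 explicitly. Euclid's algorithm: 114 = 3·29 + 27, 29 = 1·27 + 2, 27 = 13·2 + 1; back-substituting gives 1 = 59·29 − 15·114, so 29⁻¹ ≡ 59 (mod 114).
For any y ∈ ℤ_{114}, x = 59(y − 86) mod 114 satisfies h(x) = 29·59(y − 86) + 86 ≡ y (since 29·59 ≡ 1 mod 114). So every y has a preimage.
So h is bijective.
Since h is bijective, we find h⁻¹(36): we need 29x ≡ 36 − 86 ≡ 64 (mod 114). Using 29⁻¹ = 59: x ≡ 59·64 = 3776 = 33·114 + 14, so x = 14.
Check: h(14) = 29·14 + 86 = 492 = 4·114 + 36 ≡ 36 (mod 114).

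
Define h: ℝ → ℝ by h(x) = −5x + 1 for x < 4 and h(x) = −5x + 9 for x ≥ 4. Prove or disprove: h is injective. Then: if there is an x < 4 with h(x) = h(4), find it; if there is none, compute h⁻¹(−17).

Both pieces are strictly decreasing (slopes −5 and −5), so each is injective on its own interval.
The left piece maps (−∞, 4) onto (−19, ∞); the right piece maps [4, ∞) onto (−∞, −11].
These images overlap. In particular h(4) = −11 (right piece), and solving −5x + 1 = −11 on the left piece gives x = 12/5 < 4.
So h(12/5) = h(4) with 12/5 ≠ 4, and h is not injective. This x = 12/5 is the requested value below 4.

12/5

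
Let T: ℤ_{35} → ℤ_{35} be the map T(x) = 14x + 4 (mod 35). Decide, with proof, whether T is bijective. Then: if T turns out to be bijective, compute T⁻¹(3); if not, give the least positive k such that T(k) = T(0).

We have gcd(14, 35) = 7 > 1. Taking s = 0 and t = 5: T(0) = 4 and T(5) = 14·5 + 4 = 74 ≡ 4 (mod 35).
So T(0) = T(5) while 0 ≠ 5, thus T is not injective, hence not bijective.
Since T is not bijective, we find the least positive k with T(k) = T(0): this means 14k ≡ 0 (mod 35), i.e. 35 ∣ 14k. Since gcd(14, 35) = 7, dividing through by 7 this holds exactly when 5 ∣ 2k, and as gcd(2, 5) = 1, exactly when 5 ∣ k.
The smallest positive such k is 5.

5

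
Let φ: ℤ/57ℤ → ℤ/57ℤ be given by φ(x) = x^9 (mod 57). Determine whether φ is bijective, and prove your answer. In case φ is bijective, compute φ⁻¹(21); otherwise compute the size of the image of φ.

9

φ(1) = 1^9 = 1.
φ(4): Repeated squaring mod 57: 4^1 ≡ 4, 4^2 ≡ 4² = 16, 4^4 ≡ 16² = 256 ≡ 28, 4^8 ≡ 28² = 784 ≡ 43. Since 9 = 8 + 1, 4^9 ≡ 43·4: 43·4 = 172 ≡ 1. So 4^9 ≡ 1 (mod 57).
So φ(1) = φ(4) = 1 while 1 ≠ 4, therefore φ is not injective, hence not bijective.
Since φ is not bijective, we determine |image(φ)|. Computing x^9 mod 57 for each x (by repeated squaring, reducing mod 57 at every step), the values φ(0), φ(1), …, φ(56) are: 0, 1, 56, 18, 1, 20, 39, 1, 56, 39, 37, 20, 18, 37, 56, 18, 1, 20, 18, 19, 20, 18, 37, 20, 39, 1, 20, 18, 1, 56, 39, 37, 56, 18, 37, 20, 39, 37, 38, 39, 37, 56, 39, 1, 20, 39, 37, 20, 18, 1, 56, 18, 37, 56, 39, 1, 56.
The distinct values are {0, 1, 18, 19, 20, 37, 38, 39, 56}; there are 9 of them.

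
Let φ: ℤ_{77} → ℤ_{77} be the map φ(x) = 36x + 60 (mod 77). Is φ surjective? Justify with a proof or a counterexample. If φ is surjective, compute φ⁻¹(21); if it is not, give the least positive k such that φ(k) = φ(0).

31

Recall: φ is surjective if every y in the codomain equals φ(x) for some x in the domain.
Since gcd(36, 77) = 1, 36 is invertible modulo 77. Euclid's algorithm: 77 = 2·36 + 5, 36 = 7·5 + 1; back-substituting gives 1 = 15·36 − 7·77, so 36⁻¹ ≡ 15 (mod 77).
Then y ↦ 15(y − 60) is a two-sided inverse to φ, so every y ∈ ℤ_{77} has a preimage.
So φ is surjective.
Since φ is surjective, we compute φ⁻¹(21): solve 36x + 60 ≡ 21 (mod 77), i.e. 36x ≡ 38 (mod 77).
Multiplying by 36⁻¹ = 15 gives x ≡ 15·38 = 570 = 7·77 + 31 ≡ 31 (mod 77).
Check: φ(31) = 36·31 + 60 = 1176 = 15·77 + 21 ≡ 21 (mod 77).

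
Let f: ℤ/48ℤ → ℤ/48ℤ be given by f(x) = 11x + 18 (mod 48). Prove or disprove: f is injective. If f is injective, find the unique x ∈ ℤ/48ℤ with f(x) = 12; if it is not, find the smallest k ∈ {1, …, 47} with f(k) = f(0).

Suppose f(u) = f(v) in ℤ/48ℤ. Then 11u + 18 ≡ 11v + 18 (mod 48), therefore 11(u − v) ≡ 0 (mod 48).
Since gcd(11, 48) = 1, 11 is invertible modulo 48, so u − v ≡ 0 (mod 48), i.e. u = v.
Hence f is injective.
We now compute 11⁻¹ mod 48 explicitly. Euclid's algorithm: 48 = 4·11 + 4, 11 = 2·4 + 3, 4 = 1·3 + 1; back-substituting gives 1 = 35·11 − 8·48, so 11⁻¹ ≡ 35 (mod 48).
Since f is injective, we find f⁻¹(12): we need 11x ≡ 12 − 18 ≡ 42 (mod 48). Using 11⁻¹ = 35: x ≡ 35·42 = 1470 = 30·48 + 30, so x = 30.
Check: f(30) = 11·30 + 18 = 348 = 7·48 + 12 ≡ 12 (mod 48).

30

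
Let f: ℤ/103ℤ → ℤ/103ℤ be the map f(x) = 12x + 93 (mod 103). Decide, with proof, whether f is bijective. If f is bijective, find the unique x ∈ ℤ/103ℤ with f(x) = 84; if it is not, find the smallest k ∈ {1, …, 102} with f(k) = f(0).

25

Suppose f(s) = f(t) in ℤ/103ℤ. Then 12s + 93 ≡ 12t + 93 (mod 103), thus 12(s − t) ≡ 0 (mod 103).
Since gcd(12, 103) = 1, 12 is invertible modulo 103, hence s − t ≡ 0 (mod 103), i.e. s = t.
We now compute 12⁻¹ mod 103 explicitly. Euclid's algorithm: 103 = 8·12 + 7, 12 = 1·7 + 5, 7 = 1·5 + 2, 5 = 2·2 + 1; back-substituting gives 1 = 43·12 − 5·103, so 12⁻¹ ≡ 43 (mod 103).
For any y ∈ ℤ/103ℤ, x = 43(y − 93) mod 103 satisfies f(x) = 12·43(y − 93) + 93 ≡ y (since 12·43 ≡ 1 mod 103). So every y has a preimage.
So f is bijective.
Since f is bijective, we find f⁻¹(84): we need 12x ≡ 84 − 93 ≡ 94 (mod 103). Using 12⁻¹ = 43: x ≡ 43·94 = 4042 = 39·103 + 25, so x = 25.
Check: f(25) = 12·25 + 93 = 393 = 3·103 + 84 ≡ 84 (mod 103).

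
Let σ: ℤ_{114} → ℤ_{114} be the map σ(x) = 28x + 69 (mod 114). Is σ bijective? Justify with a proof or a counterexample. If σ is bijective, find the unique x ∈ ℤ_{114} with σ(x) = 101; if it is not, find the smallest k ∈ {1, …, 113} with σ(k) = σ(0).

57

We have gcd(28, 114) = 2 > 1. Taking s = 0 and t = 57: σ(0) = 69 and σ(57) = 28·57 + 69 = 1665 ≡ 69 (mod 114).
So σ(0) = σ(57) while 0 ≠ 57, hence σ is not injective, hence not bijective.
Since σ is not bijective, we find the least positive k with σ(k) = σ(0): this means 28k ≡ 0 (mod 114), i.e. 114 ∣ 28k. Since gcd(28, 114) = 2, dividing through by 2 this holds exactly when 57 ∣ 14k, and as gcd(14, 57) = 1, exactly when 57 ∣ k.
The smallest positive such k is 57.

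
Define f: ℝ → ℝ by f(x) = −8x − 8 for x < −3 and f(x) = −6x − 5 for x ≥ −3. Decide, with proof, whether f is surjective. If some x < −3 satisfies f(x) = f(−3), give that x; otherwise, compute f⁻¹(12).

-17/6

Both pieces are strictly decreasing (slopes −8 and −6), so each is injective on its own interval.
The left piece maps (−∞, −3) onto (16, ∞); the right piece maps [−3, ∞) onto (−∞, 13].
The union (16, ∞) ∪ (−∞, 13] omits the interval between 16 and 13; in particular 16 has no preimage. So f is not surjective.
Because the two images are disjoint, no x < −3 has f(x) = f(−3), so we compute f⁻¹(12): 12 lies in (−∞, 13], so solve −6x − 5 = 12: x = (12 + 5)/(−6) = −17/6.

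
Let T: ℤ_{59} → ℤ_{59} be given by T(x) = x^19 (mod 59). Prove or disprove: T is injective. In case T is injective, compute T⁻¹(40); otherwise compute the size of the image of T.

55

Since 59 is prime, the nonzero elements of ℤ_{59} form a cyclic group of order 58.
As gcd(19, 58) = 1, raising to the 19th power is a bijection on this group: if s^19 ≡ t^19 then (st^{−1})^19 = 1, and the only element of order dividing gcd(19, 58) = 1 is 1, so s = t.
With T(0) = 0 this makes T injective on all of ℤ_{59}, hence bijective (finite equal-size domain and codomain). In particular T is injective.
Since T is injective, we find the preimage of 40. The inverse of x ↦ x^19 on (ℤ_{59})^× is x ↦ x^55, because 19·55 = 1045 = 18·58 + 1 ≡ 1 (mod 58) and x^{58} = 1 for x ≠ 0 (Fermat). So T⁻¹(40) = 40^55 mod 59.
Repeated squaring mod 59: 40^1 ≡ 40, 40^2 ≡ 40² = 1600 ≡ 7, 40^4 ≡ 7² = 49, 40^8 ≡ 49² = 2401 ≡ 41, 40^16 ≡ 41² = 1681 ≡ 29, 40^32 ≡ 29² = 841 ≡ 15. Since 55 = 32 + 16 + 4 + 2 + 1, 40^55 ≡ 15·29·49·7·40: 15·29 = 435 ≡ 22, then 22·49 = 1078 ≡ 16, then 16·7 = 112 ≡ 53, then 53·40 = 2120 ≡ 55. So 40^55 ≡ 55 (mod 59).
Hence T⁻¹(40) = 55.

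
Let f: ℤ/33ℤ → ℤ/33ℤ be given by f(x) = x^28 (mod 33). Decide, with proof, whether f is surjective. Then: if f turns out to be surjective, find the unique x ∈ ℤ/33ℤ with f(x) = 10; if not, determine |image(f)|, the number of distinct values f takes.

f(4): Repeated squaring mod 33: 4^1 ≡ 4, 4^2 ≡ 4² = 16, 4^4 ≡ 16² = 256 ≡ 25, 4^8 ≡ 25² = 625 ≡ 31, 4^16 ≡ 31² = 961 ≡ 4. Since 28 = 16 + 8 + 4, 4^28 ≡ 4·31·25: 4·31 = 124 ≡ 25, then 25·25 = 625 ≡ 31. So 4^28 ≡ 31 (mod 33).
f(7): Repeated squaring mod 33: 7^1 ≡ 7, 7^2 ≡ 7² = 49 ≡ 16, 7^4 ≡ 16² = 256 ≡ 25, 7^8 ≡ 25² = 625 ≡ 31, 7^16 ≡ 31² = 961 ≡ 4. Since 28 = 16 + 8 + 4, 7^28 ≡ 4·31·25: 4·31 = 124 ≡ 25, then 25·25 = 625 ≡ 31. So 7^28 ≡ 31 (mod 33).
So f(4) = f(7) = 31 while 4 ≠ 7, therefore f is not injective.
A non-injective map from the 33-element set ℤ/33ℤ to itself takes at most 32 distinct values, so it cannot be surjective. Therefore f is not surjective.
Since f is not surjective, we determine |image(f)|. Computing x^28 mod 33 for each x (by repeated squaring, reducing mod 33 at every step), the values f(0), f(1), …, f(32) are: 0, 1, 25, 27, 31, 4, 15, 31, 16, 3, 1, 22, 12, 25, 16, 9, 4, 4, 9, 16, 25, 12, 22, 1, 3, 16, 31, 15, 4, 31, 27, 25, 1.
The distinct values are {0, 1, 3, 4, 9, 12, 15, 16, 22, 25, 27, 31}; there are 12 of them.

12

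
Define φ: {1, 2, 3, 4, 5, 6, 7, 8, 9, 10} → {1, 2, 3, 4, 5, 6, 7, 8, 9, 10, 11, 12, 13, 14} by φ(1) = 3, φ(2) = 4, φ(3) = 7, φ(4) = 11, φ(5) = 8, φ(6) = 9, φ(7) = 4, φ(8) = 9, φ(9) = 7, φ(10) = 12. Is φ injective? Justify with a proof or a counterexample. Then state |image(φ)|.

7

φ(2) = 4 = φ(7) with 2 ≠ 7, so φ is not injective.
The image of φ is {3, 4, 7, 8, 9, 11, 12}, which has 7 elements.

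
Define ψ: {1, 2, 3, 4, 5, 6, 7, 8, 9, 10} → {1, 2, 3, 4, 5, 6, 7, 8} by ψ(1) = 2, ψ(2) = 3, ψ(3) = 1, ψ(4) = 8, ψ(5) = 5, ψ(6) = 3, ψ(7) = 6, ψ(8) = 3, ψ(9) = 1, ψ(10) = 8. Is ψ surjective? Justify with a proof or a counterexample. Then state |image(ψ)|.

6

No element maps to 4, so ψ is not surjective.
The image of ψ is {1, 2, 3, 5, 6, 8}, which has 6 elements.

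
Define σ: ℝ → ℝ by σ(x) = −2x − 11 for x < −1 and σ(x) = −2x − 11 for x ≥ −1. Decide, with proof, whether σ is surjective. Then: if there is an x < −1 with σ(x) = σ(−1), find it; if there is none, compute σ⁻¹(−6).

Both pieces are strictly decreasing (slopes −2 and −2), so each is injective on its own interval.
The left piece maps (−∞, −1) onto (−9, ∞); the right piece maps [−1, ∞) onto (−∞, −9].
These images together cover ℝ, so σ is surjective.
Because the two images are disjoint, no x < −1 has σ(x) = σ(−1), so we compute σ⁻¹(−6): −6 lies in (−9, ∞), so solve −2x − 11 = −6: x = (−6 + 11)/(−2) = −5/2.

-5/2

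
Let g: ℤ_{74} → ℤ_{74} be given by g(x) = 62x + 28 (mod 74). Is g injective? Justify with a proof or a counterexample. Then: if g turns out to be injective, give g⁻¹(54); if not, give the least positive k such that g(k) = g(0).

We have gcd(62, 74) = 2 > 1. Taking a = 0 and b = 37: g(0) = 28 and g(37) = 62·37 + 28 = 2322 ≡ 28 (mod 74).
So g(0) = g(37) while 0 ≠ 37, thus g is not injective.
Since g is not injective, we find the least positive k with g(k) = g(0): this means 62k ≡ 0 (mod 74), i.e. 74 ∣ 62k. Since gcd(62, 74) = 2, dividing through by 2 this holds exactly when 37 ∣ 31k, and as gcd(31, 37) = 1, exactly when 37 ∣ k.
The smallest positive such k is 37.

37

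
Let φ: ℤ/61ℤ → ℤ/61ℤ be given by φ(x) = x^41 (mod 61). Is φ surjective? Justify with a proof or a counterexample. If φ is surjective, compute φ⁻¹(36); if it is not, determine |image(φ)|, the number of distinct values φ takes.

45

Since 61 is prime, the nonzero elements of ℤ/61ℤ form a cyclic group of order 60.
As gcd(41, 60) = 1, raising to the 41st power is a bijection on this group: if u^41 ≡ v^41 then (uv^{−1})^41 = 1, and the only element of order dividing gcd(41, 60) = 1 is 1, so u = v.
With φ(0) = 0 this makes φ injective on all of ℤ/61ℤ, hence bijective (finite equal-size domain and codomain). In particular φ is surjective.
Since φ is surjective, we find the preimage of 36. The inverse of x ↦ x^41 on (ℤ/61ℤ)^× is x ↦ x^41, because 41·41 = 1681 = 28·60 + 1 ≡ 1 (mod 60) and x^{60} = 1 for x ≠ 0 (Fermat). So φ⁻¹(36) = 36^41 mod 61.
Repeated squaring mod 61: 36^1 ≡ 36, 36^2 ≡ 36² = 1296 ≡ 15, 36^4 ≡ 15² = 225 ≡ 42, 36^8 ≡ 42² = 1764 ≡ 56, 36^16 ≡ 56² = 3136 ≡ 25, 36^32 ≡ 25² = 625 ≡ 15. Since 41 = 32 + 8 + 1, 36^41 ≡ 15·56·36: 15·56 = 840 ≡ 47, then 47·36 = 1692 ≡ 45. So 36^41 ≡ 45 (mod 61).
Hence φ⁻¹(36) = 45.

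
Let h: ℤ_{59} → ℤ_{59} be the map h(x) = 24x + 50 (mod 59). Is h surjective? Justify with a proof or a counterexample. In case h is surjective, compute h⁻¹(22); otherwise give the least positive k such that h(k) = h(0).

48

Recall: surjectivity means every element of the codomain has a preimage under h.
Since gcd(24, 59) = 1, 24 is invertible modulo 59. Euclid's algorithm: 59 = 2·24 + 11, 24 = 2·11 + 2, 11 = 5·2 + 1; back-substituting gives 1 = 32·24 − 13·59, so 24⁻¹ ≡ 32 (mod 59).
Then y ↦ 32(y − 50) is a two-sided inverse to h, so every y ∈ ℤ_{59} has a preimage.
Therefore h is surjective.
Since h is surjective, we find h⁻¹(22): we need 24x ≡ 22 − 50 ≡ 31 (mod 59). Using 24⁻¹ = 32: x ≡ 32·31 = 992 = 16·59 + 48, so x = 48.
Check: h(48) = 24·48 + 50 = 1202 = 20·59 + 22 ≡ 22 (mod 59).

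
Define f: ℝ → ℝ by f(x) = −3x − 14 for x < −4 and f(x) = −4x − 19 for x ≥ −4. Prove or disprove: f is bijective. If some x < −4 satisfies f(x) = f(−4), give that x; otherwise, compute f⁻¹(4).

-6

Both pieces are strictly decreasing (slopes −3 and −4), so each is injective on its own interval.
The left piece maps (−∞, −4) onto (−2, ∞); the right piece maps [−4, ∞) onto (−∞, −3].
The images leave a gap (−2 has no preimage), so f is not surjective, hence not bijective.
Because the two images are disjoint, no x < −4 has f(x) = f(−4), so we compute f⁻¹(4): 4 lies in (−2, ∞), so solve −3x − 14 = 4: x = (4 + 14)/(−3) = −6.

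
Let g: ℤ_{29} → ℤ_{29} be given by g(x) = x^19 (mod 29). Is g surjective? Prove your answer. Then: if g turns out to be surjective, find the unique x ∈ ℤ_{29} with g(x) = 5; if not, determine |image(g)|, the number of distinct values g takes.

9

Since 29 is prime, the nonzero elements of ℤ_{29} form a cyclic group of order 28.
As gcd(19, 28) = 1, raising to the 19th power is a bijection on this group: if s^19 ≡ t^19 then (st^{−1})^19 = 1, and the only element of order dividing gcd(19, 28) = 1 is 1, so s = t.
With g(0) = 0 this makes g injective on all of ℤ_{29}, hence bijective (finite equal-size domain and codomain). In particular g is surjective.
Since g is surjective, we find the preimage of 5. The inverse of x ↦ x^19 on (ℤ_{29})^× is x ↦ x^3, because 19·3 = 57 = 2·28 + 1 ≡ 1 (mod 28) and x^{28} = 1 for x ≠ 0 (Fermat). So g⁻¹(5) = 5^3 mod 29.
Repeated squaring mod 29: 5^1 ≡ 5, 5^2 ≡ 5² = 25. Since 3 = 2 + 1, 5^3 ≡ 25·5: 25·5 = 125 ≡ 9. So 5^3 ≡ 9 (mod 29).
Hence g⁻¹(5) = 9.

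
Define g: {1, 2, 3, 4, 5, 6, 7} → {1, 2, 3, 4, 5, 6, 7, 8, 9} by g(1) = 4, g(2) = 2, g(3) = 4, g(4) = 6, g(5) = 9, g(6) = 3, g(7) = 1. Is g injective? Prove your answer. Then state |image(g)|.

6

g(1) = 4 = g(3) with 1 ≠ 3, so g is not injective.
The image of g is {1, 2, 3, 4, 6, 9}, which has 6 elements.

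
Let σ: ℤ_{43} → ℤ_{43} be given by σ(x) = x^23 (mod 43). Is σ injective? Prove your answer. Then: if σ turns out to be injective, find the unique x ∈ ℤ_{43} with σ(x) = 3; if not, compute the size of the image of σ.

30

Since 43 is prime, the nonzero elements of ℤ_{43} form a cyclic group of order 42.
As gcd(23, 42) = 1, raising to the 23rd power is a bijection on this group: if a^23 ≡ b^23 then (ab^{−1})^23 = 1, and the only element of order dividing gcd(23, 42) = 1 is 1, so a = b.
With σ(0) = 0 this makes σ injective on all of ℤ_{43}, hence bijective (finite equal-size domain and codomain). In particular σ is injective.
Since σ is injective, we find the preimage of 3. The inverse of x ↦ x^23 on (ℤ_{43})^× is x ↦ x^11, because 23·11 = 253 = 6·42 + 1 ≡ 1 (mod 42) and x^{42} = 1 for x ≠ 0 (Fermat). So σ⁻¹(3) = 3^11 mod 43.
Repeated squaring mod 43: 3^1 ≡ 3, 3^2 ≡ 3² = 9, 3^4 ≡ 9² = 81 ≡ 38, 3^8 ≡ 38² = 1444 ≡ 25. Since 11 = 8 + 2 + 1, 3^11 ≡ 25·9·3: 25·9 = 225 ≡ 10, then 10·3 = 30. So 3^11 ≡ 30 (mod 43).
Hence σ⁻¹(3) = 30.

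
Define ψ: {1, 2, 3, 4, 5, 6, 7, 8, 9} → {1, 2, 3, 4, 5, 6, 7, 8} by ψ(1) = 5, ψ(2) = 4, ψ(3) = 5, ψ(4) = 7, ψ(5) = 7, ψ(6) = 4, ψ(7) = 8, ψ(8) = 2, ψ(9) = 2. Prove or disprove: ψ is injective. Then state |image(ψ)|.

5

ψ(1) = 5 = ψ(3) with 1 ≠ 3, so ψ is not injective.
The image of ψ is {2, 4, 5, 7, 8}, which has 5 elements.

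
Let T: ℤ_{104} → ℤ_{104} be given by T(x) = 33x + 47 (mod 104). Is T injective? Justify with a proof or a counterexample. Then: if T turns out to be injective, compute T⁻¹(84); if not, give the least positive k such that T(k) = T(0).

Suppose T(u) = T(v) in ℤ_{104}. Then 33u + 47 ≡ 33v + 47 (mod 104), so 33(u − v) ≡ 0 (mod 104).
Since gcd(33, 104) = 1, 33 is invertible modulo 104, hence u − v ≡ 0 (mod 104), i.e. u = v.
Therefore T is injective.
We now compute 33⁻¹ mod 104 explicitly. Euclid's algorithm: 104 = 3·33 + 5, 33 = 6·5 + 3, 5 = 1·3 + 2, 3 = 1·2 + 1; back-substituting gives 1 = 41·33 − 13·104, so 33⁻¹ ≡ 41 (mod 104).
Since T is injective, we compute T⁻¹(84): solve 33x + 47 ≡ 84 (mod 104), i.e. 33x ≡ 37 (mod 104).
Multiplying by 33⁻¹ = 41 gives x ≡ 41·37 = 1517 = 14·104 + 61 ≡ 61 (mod 104).
Check: T(61) = 33·61 + 47 = 2060 = 19·104 + 84 ≡ 84 (mod 104).

61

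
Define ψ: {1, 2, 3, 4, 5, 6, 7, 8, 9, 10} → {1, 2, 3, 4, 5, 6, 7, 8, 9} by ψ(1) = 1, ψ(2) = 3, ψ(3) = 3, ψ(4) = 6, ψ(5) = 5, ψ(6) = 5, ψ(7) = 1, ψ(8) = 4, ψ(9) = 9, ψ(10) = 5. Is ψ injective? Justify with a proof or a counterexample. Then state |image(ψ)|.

ψ(2) = 3 = ψ(3) with 2 ≠ 3, so ψ is not injective.
The image of ψ is {1, 3, 4, 5, 6, 9}, which has 6 elements.

6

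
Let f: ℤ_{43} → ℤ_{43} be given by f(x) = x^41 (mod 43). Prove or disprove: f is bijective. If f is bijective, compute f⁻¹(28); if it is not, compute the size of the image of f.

20

Since 43 is prime, the nonzero elements of ℤ_{43} form a cyclic group of order 42.
As gcd(41, 42) = 1, raising to the 41st power is a bijection on this group: if u^41 ≡ v^41 then (uv^{−1})^41 = 1, and the only element of order dividing gcd(41, 42) = 1 is 1, so u = v.
With f(0) = 0 this makes f injective on all of ℤ_{43}, hence bijective (finite equal-size domain and codomain). In particular f is bijective.
Since f is bijective, we find the preimage of 28. The inverse of x ↦ x^41 on (ℤ_{43})^× is x ↦ x^41, because 41·41 = 1681 = 40·42 + 1 ≡ 1 (mod 42) and x^{42} = 1 for x ≠ 0 (Fermat). So f⁻¹(28) = 28^41 mod 43.
Repeated squaring mod 43: 28^1 ≡ 28, 28^2 ≡ 28² = 784 ≡ 10, 28^4 ≡ 10² = 100 ≡ 14, 28^8 ≡ 14² = 196 ≡ 24, 28^16 ≡ 24² = 576 ≡ 17, 28^32 ≡ 17² = 289 ≡ 31. Since 41 = 32 + 8 + 1, 28^41 ≡ 31·24·28: 31·24 = 744 ≡ 13, then 13·28 = 364 ≡ 20. So 28^41 ≡ 20 (mod 43).
Hence f⁻¹(28) = 20.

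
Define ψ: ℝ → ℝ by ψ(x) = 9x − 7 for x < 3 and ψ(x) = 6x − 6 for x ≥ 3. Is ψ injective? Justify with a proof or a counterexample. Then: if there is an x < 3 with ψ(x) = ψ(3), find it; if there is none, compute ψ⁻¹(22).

Both pieces are strictly increasing (slopes 9 and 6), so each is injective on its own interval.
The left piece maps (−∞, 3) onto (−∞, 20); the right piece maps [3, ∞) onto [12, ∞).
These images overlap. In particular ψ(3) = 12 (right piece), and solving 9x − 7 = 12 on the left piece gives x = 19/9 < 3.
So ψ(19/9) = ψ(3) with 19/9 ≠ 3, and ψ is not injective. This x = 19/9 is the requested value below 3.

19/9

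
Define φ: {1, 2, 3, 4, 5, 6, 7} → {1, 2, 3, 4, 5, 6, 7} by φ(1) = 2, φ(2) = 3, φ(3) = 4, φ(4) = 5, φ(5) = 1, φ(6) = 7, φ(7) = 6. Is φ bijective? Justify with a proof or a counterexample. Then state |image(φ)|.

7

The values 2, 3, 4, 5, 1, 7, 6 are a permutation of {1, 2, 3, 4, 5, 6, 7}: each element appears exactly once.
So φ is injective and surjective, hence bijective.
The image of φ is {1, 2, 3, 4, 5, 6, 7}, which has 7 elements.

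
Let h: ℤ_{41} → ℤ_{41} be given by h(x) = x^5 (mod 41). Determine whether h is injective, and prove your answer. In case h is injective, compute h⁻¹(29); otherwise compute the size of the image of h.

9

h(3): Repeated squaring mod 41: 3^1 ≡ 3, 3^2 ≡ 3² = 9, 3^4 ≡ 9² = 81 ≡ 40. Since 5 = 4 + 1, 3^5 ≡ 40·3: 40·3 = 120 ≡ 38. So 3^5 ≡ 38 (mod 41).
h(7): Repeated squaring mod 41: 7^1 ≡ 7, 7^2 ≡ 7² = 49 ≡ 8, 7^4 ≡ 8² = 64 ≡ 23. Since 5 = 4 + 1, 7^5 ≡ 23·7: 23·7 = 161 ≡ 38. So 7^5 ≡ 38 (mod 41).
So h(3) = h(7) = 38 while 3 ≠ 7, therefore h is not injective.
Since h is not injective, we determine |image(h)|. Computing x^5 mod 41 for each x (by repeated squaring, reducing mod 41 at every step), the values h(0), h(1), …, h(40) are: 0, 1, 32, 38, 40, 9, 27, 38, 9, 9, 1, 3, 3, 38, 27, 14, 1, 27, 1, 27, 32, 9, 14, 40, 14, 40, 27, 14, 3, 38, 38, 40, 32, 32, 3, 14, 32, 1, 3, 9, 40.
The distinct values are {0, 1, 3, 9, 14, 27, 32, 38, 40}; there are 9 of them.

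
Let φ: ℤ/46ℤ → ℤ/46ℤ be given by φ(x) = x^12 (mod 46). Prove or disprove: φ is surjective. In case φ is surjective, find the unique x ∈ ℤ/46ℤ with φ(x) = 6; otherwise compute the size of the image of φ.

24

φ(22): Repeated squaring mod 46: 22^1 ≡ 22, 22^2 ≡ 22² = 484 ≡ 24, 22^4 ≡ 24² = 576 ≡ 24, 22^8 ≡ 24² = 576 ≡ 24. Since 12 = 8 + 4, 22^12 ≡ 24·24: 24·24 = 576 ≡ 24. So 22^12 ≡ 24 (mod 46).
φ(24): Repeated squaring mod 46: 24^1 ≡ 24, 24^2 ≡ 24² = 576 ≡ 24, 24^4 ≡ 24² = 576 ≡ 24, 24^8 ≡ 24² = 576 ≡ 24. Since 12 = 8 + 4, 24^12 ≡ 24·24: 24·24 = 576 ≡ 24. So 24^12 ≡ 24 (mod 46).
So φ(22) = φ(24) = 24 while 22 ≠ 24, hence φ is not injective.
A non-injective map from the 46-element set ℤ/46ℤ to itself takes at most 45 distinct values, so it cannot be surjective. Thus φ is not surjective.
Since φ is not surjective, we determine |image(φ)|. Computing x^12 mod 46 for each x (by repeated squaring, reducing mod 46 at every step), the values φ(0), φ(1), …, φ(45) are: 0, 1, 2, 3, 4, 41, 6, 39, 8, 9, 36, 35, 12, 13, 32, 31, 16, 29, 18, 27, 26, 25, 24, 23, 24, 25, 26, 27, 18, 29, 16, 31, 32, 13, 12, 35, 36, 9, 8, 39, 6, 41, 4, 3, 2, 1.
The distinct values are {0, 1, 2, 3, 4, 6, 8, 9, 12, 13, 16, 18, 23, 24, 25, 26, 27, 29, 31, 32, 35, 36, 39, 41}; there are 24 of them.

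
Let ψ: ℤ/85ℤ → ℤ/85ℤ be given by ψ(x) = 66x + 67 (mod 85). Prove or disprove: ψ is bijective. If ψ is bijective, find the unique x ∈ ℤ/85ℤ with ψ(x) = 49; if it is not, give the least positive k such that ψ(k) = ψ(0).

77

Recall that ψ is injective if ψ(x_1) = ψ(x_2) implies x_1 = x_2.
Suppose ψ(x_1) = ψ(x_2) in ℤ/85ℤ. Then 66x_1 + 67 ≡ 66x_2 + 67 (mod 85), hence 66(x_1 − x_2) ≡ 0 (mod 85).
Since gcd(66, 85) = 1, 66 is invertible modulo 85, thus x_1 − x_2 ≡ 0 (mod 85), i.e. x_1 = x_2.
We now compute 66⁻¹ mod 85 explicitly. Euclid's algorithm: 85 = 1·66 + 19, 66 = 3·19 + 9, 19 = 2·9 + 1; back-substituting gives 1 = 76·66 − 59·85, so 66⁻¹ ≡ 76 (mod 85).
For any y ∈ ℤ/85ℤ, x = 76(y − 67) mod 85 satisfies ψ(x) = 66·76(y − 67) + 67 ≡ y (since 66·76 ≡ 1 mod 85). So every y has a preimage.
So ψ is bijective.
Since ψ is bijective, we compute ψ⁻¹(49): solve 66x + 67 ≡ 49 (mod 85), i.e. 66x ≡ 67 (mod 85).
Multiplying by 66⁻¹ = 76 gives x ≡ 76·67 = 5092 = 59·85 + 77 ≡ 77 (mod 85).
Check: ψ(77) = 66·77 + 67 = 5149 = 60·85 + 49 ≡ 49 (mod 85).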